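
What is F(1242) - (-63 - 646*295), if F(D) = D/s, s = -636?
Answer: 20206891/106 ≈ 1.9063e+5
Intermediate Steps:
F(D) = -D/636 (F(D) = D/(-636) = D*(-1/636) = -D/636)
F(1242) - (-63 - 646*295) = -1/636*1242 - (-63 - 646*295) = -207/106 - (-63 - 190570) = -207/106 - 1*(-190633) = -207/106 + 190633 = 20206891/106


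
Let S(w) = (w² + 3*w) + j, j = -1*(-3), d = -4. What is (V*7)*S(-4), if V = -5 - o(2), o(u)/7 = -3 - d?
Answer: -588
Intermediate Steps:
j = 3
o(u) = 7 (o(u) = 7*(-3 - 1*(-4)) = 7*(-3 + 4) = 7*1 = 7)
S(w) = 3 + w² + 3*w (S(w) = (w² + 3*w) + 3 = 3 + w² + 3*w)
V = -12 (V = -5 - 1*7 = -5 - 7 = -12)
(V*7)*S(-4) = (-12*7)*(3 + (-4)² + 3*(-4)) = -84*(3 + 16 - 12) = -84*7 = -588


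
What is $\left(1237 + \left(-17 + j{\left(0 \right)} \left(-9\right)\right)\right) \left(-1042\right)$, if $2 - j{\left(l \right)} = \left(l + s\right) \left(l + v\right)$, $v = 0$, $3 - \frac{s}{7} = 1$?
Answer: $-1252484$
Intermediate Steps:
$s = 14$ ($s = 21 - 7 = 14$)
$j{\left(l \right)} = 2 - l \left(14 + l\right)$ ($j{\left(l \right)} = 2 - \left(l + 14\right) \left(l + 0\right) = 2 - \left(14 + l\right) l = 2 - l \left(14 + l\right)$)
$\left(1237 + \left(-17 + j{\left(0 \right)} \left(-9\right)\right)\right) \left(-1042\right) = \left(1237 + \left(-17 + \left(2 - 0^{2} - 0\right) \left(-9\right)\right)\right) \left(-1042\right) = \left(1237 + \left(-17 + \left(2 - 0 + 0\right) \left(-9\right)\right)\right) \left(-1042\right) = \left(1237 + \left(-17 + \left(2 + 0 + 0\right) \left(-9\right)\right)\right) \left(-1042\right) = \left(1237 + \left(-17 + 2 \left(-9\right)\right)\right) \left(-1042\right) = \left(1237 - 35\right) \left(-1042\right) = 1202 \left(-1042\right) = -1252484$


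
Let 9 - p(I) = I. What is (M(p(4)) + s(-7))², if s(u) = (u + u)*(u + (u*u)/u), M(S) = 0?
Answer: 38416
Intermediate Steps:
p(I) = 9 - I
s(u) = 4*u² (s(u) = (2*u)*(u + u²/u) = (2*u)*(u + u) = (2*u)*(2*u) = 4*u²)
(M(p(4)) + s(-7))² = (0 + 4*(-7)²)² = (0 + 4*49)² = (0 + 196)² = 196² = 38416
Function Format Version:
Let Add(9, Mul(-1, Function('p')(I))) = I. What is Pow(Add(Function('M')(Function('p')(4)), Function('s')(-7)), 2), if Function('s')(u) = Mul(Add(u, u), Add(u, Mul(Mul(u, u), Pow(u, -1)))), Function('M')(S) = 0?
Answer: 38416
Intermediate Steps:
Function('p')(I) = Add(9, Mul(-1, I))
Function('s')(u) = Mul(4, Pow(u, 2)) (Function('s')(u) = Mul(Mul(2, u), Add(u, Mul(Pow(u, 2), Pow(u, -1)))) = Mul(Mul(2, u), Add(u, u)) = Mul(Mul(2, u), Mul(2, u)) = Mul(4, Pow(u, 2)))
Pow(Add(Function('M')(Function('p')(4)), Function('s')(-7)), 2) = Pow(Add(0, Mul(4, Pow(-7, 2))), 2) = Pow(Add(0, Mul(4, 49)), 2) = Pow(Add(0, 196), 2) = Pow(196, 2) = 38416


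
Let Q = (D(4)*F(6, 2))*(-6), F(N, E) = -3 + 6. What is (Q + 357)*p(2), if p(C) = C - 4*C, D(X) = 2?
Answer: -1926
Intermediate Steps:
F(N, E) = 3
p(C) = -3*C (p(C) = C - 4*C = -3*C)
Q = -36 (Q = (2*3)*(-6) = 6*(-6) = -36)
(Q + 357)*p(2) = (-36 + 357)*(-3*2) = 321*(-6) = -1926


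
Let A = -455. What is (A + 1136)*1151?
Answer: 783831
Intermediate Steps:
(A + 1136)*1151 = (-455 + 1136)*1151 = 681*1151 = 783831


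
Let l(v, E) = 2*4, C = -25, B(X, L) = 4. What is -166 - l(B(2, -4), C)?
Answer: -174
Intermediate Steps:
l(v, E) = 8
-166 - l(B(2, -4), C) = -166 - 1*8 = -166 - 8 = -174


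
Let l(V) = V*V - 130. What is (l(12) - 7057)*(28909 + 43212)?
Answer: -507948203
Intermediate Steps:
l(V) = -130 + V² (l(V) = V² - 130 = -130 + V²)
(l(12) - 7057)*(28909 + 43212) = ((-130 + 12²) - 7057)*(28909 + 43212) = ((-130 + 144) - 7057)*72121 = (14 - 7057)*72121 = -7043*72121 = -507948203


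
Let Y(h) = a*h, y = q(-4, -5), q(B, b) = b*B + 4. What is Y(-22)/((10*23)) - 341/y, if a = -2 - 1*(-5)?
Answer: -40007/2760 ≈ -14.495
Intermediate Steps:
a = 3 (a = -2 + 5 = 3)
q(B, b) = 4 + B*b (q(B, b) = B*b + 4 = 4 + B*b)
y = 24 (y = 4 - 4*(-5) = 4 + 20 = 24)
Y(h) = 3*h
Y(-22)/((10*23)) - 341/y = (3*(-22))/((10*23)) - 341/24 = -66/230 - 341*1/24 = -66*1/230 - 341/24 = -33/115 - 341/24 = -40007/2760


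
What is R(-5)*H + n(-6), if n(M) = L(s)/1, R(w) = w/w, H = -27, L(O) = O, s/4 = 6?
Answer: -3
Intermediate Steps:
s = 24 (s = 4*6 = 24)
R(w) = 1
n(M) = 24 (n(M) = 24/1 = 24*1 = 24)
R(-5)*H + n(-6) = 1*(-27) + 24 = -27 + 24 = -3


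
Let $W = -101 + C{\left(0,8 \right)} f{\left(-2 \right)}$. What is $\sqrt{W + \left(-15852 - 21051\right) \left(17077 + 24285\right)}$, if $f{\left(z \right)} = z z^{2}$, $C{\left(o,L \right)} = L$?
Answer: $i \sqrt{1526382051} \approx 39069.0 i$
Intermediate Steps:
$f{\left(z \right)} = z^{3}$
$W = -165$ ($W = -101 + 8 \left(-2\right)^{3} = -101 + 8 \left(-8\right) = -101 - 64 = -165$)
$\sqrt{W + \left(-15852 - 21051\right) \left(17077 + 24285\right)} = \sqrt{-165 + \left(-15852 - 21051\right) \left(17077 + 24285\right)} = \sqrt{-165 - 1526381886} = \sqrt{-1526382051} = i \sqrt{1526382051}$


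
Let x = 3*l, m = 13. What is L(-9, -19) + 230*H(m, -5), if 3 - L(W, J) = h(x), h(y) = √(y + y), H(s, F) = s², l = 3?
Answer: 38873 - 3*√2 ≈ 38869.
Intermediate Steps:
x = 9 (x = 3*3 = 9)
h(y) = √2*√y (h(y) = √(2*y) = √2*√y)
L(W, J) = 3 - 3*√2 (L(W, J) = 3 - √2*√9 = 3 - √2*3 = 3 - 3*√2)
L(-9, -19) + 230*H(m, -5) = (3 - 3*√2) + 230*13² = (3 - 3*√2) + 230*169 = (3 - 3*√2) + 38870 = 38873 - 3*√2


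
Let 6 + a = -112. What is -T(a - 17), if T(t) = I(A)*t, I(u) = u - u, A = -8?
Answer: 0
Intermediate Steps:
a = -118 (a = -6 - 112 = -118)
I(u) = 0
T(t) = 0 (T(t) = 0*t = 0)
-T(a - 17) = -1*0 = 0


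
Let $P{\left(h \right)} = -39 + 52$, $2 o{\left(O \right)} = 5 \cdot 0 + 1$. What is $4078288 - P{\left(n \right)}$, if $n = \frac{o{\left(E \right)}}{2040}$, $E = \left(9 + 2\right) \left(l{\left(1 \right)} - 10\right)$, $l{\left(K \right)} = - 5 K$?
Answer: $4078275$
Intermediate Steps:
$E = -165$ ($E = \left(9 + 2\right) \left(\left(-5\right) 1 - 10\right) = 11 \left(-5 - 10\right) = 11 \left(-15\right) = -165$)
$o{\left(O \right)} = \frac{1}{2}$ ($o{\left(O \right)} = \frac{5 \cdot 0 + 1}{2} = \frac{0 + 1}{2} = \frac{1}{2} \cdot 1 = \frac{1}{2}$)
$n = \frac{1}{4080}$ ($n = \frac{1}{2 \cdot 2040} = \frac{1}{2} \cdot \frac{1}{2040} = \frac{1}{4080} \approx 0.0002451$)
$P{\left(h \right)} = 13$
$4078288 - P{\left(n \right)} = 4078288 - 13 = 4078275$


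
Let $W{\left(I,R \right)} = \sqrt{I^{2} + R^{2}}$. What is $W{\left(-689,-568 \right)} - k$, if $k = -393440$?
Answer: $393440 + \sqrt{797345} \approx 3.9433 \cdot 10^{5}$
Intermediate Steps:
$W{\left(-689,-568 \right)} - k = \sqrt{\left(-689\right)^{2} + \left(-568\right)^{2}} - -393440 = \sqrt{474721 + 322624} + 393440 = \sqrt{797345} + 393440 = 393440 + \sqrt{797345}$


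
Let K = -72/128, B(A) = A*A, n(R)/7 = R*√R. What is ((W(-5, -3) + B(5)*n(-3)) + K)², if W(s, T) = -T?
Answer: -211678479/256 - 20475*I*√3/8 ≈ -8.2687e+5 - 4433.0*I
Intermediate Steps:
n(R) = 7*R^(3/2) (n(R) = 7*(R*√R) = 7*R^(3/2))
B(A) = A²
K = -9/16 (K = -72*1/128 = -9/16 ≈ -0.56250)
((W(-5, -3) + B(5)*n(-3)) + K)² = ((-1*(-3) + 5²*(7*(-3)^(3/2))) - 9/16)² = ((3 + 25*(7*(-3*I*√3))) - 9/16)² = ((3 + 25*(-21*I*√3)) - 9/16)² = ((3 - 525*I*√3) - 9/16)² = (39/16 - 525*I*√3)²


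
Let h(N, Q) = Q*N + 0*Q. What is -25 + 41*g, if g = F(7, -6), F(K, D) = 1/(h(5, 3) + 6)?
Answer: -484/21 ≈ -23.048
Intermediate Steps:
h(N, Q) = N*Q (h(N, Q) = N*Q + 0 = N*Q)
F(K, D) = 1/21 (F(K, D) = 1/(5*3 + 6) = 1/(15 + 6) = 1/21)
g = 1/21 ≈ 0.047619
-25 + 41*g = -25 + 41*(1/21) = -25 + 41/21 = -484/21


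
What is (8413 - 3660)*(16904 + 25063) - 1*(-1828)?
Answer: 199470979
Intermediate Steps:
(8413 - 3660)*(16904 + 25063) - 1*(-1828) = 4753*41967 + 1828 = 199469151 + 1828 = 199470979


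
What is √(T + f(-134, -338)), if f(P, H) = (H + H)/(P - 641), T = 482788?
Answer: 4*√724937666/155 ≈ 694.83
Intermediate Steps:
f(P, H) = 2*H/(-641 + P) (f(P, H) = (2*H)/(-641 + P) = 2*H/(-641 + P))
√(T + f(-134, -338)) = √(482788 + 2*(-338)/(-641 - 134)) = √(482788 + 2*(-338)/(-775)) = √(482788 + 2*(-338)*(-1/775)) = √(482788 + 676/775) = √(374161376/775) = 4*√724937666/155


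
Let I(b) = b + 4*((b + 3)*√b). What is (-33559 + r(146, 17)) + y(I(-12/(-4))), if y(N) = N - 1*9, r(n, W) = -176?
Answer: -33741 + 24*√3 ≈ -33699.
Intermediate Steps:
I(b) = b + 4*√b*(3 + b) (I(b) = b + 4*((3 + b)*√b) = b + 4*(√b*(3 + b)) = b + 4*√b*(3 + b))
y(N) = -9 + N (y(N) = N - 9 = -9 + N)
(-33559 + r(146, 17)) + y(I(-12/(-4))) = (-33559 - 176) + (-9 + (-12/(-4) + 4*(-12/(-4))^(3/2) + 12*√(-12/(-4)))) = -33735 + (-9 + (-12*(-¼) + 4*(-12*(-¼))^(3/2) + 12*√(-12*(-¼)))) = -33735 + (-9 + (3 + 4*3^(3/2) + 12*√3)) = -33735 + (-9 + (3 + 4*(3*√3) + 12*√3)) = -33735 + (-9 + (3 + 12*√3 + 12*√3)) = -33735 + (-9 + (3 + 24*√3)) = -33735 + (-6 + 24*√3) = -33741 + 24*√3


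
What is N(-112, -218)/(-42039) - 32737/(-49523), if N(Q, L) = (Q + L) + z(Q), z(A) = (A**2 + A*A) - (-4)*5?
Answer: 149149849/2081897397 ≈ 0.071641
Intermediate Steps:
z(A) = 20 + 2*A**2 (z(A) = (A**2 + A**2) - 4*(-5) = 2*A**2 + 20 = 20 + 2*A**2)
N(Q, L) = 20 + L + Q + 2*Q**2 (N(Q, L) = (Q + L) + (20 + 2*Q**2) = (L + Q) + (20 + 2*Q**2) = 20 + L + Q + 2*Q**2)
N(-112, -218)/(-42039) - 32737/(-49523) = (20 - 218 - 112 + 2*(-112)**2)/(-42039) - 32737/(-49523) = (20 - 218 - 112 + 2*12544)*(-1/42039) - 32737*(-1/49523) = (20 - 218 - 112 + 25088)*(-1/42039) + 32737/49523 = 24778*(-1/42039) + 32737/49523 = -24778/42039 + 32737/49523 = 149149849/2081897397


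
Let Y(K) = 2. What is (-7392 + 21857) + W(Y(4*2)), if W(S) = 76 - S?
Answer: 14539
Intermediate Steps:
(-7392 + 21857) + W(Y(4*2)) = (-7392 + 21857) + (76 - 1*2) = 14465 + (76 - 2) = 14465 + 74 = 14539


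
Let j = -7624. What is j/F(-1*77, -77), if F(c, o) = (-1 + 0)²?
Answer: -7624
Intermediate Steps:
F(c, o) = 1 (F(c, o) = (-1)² = 1)
j/F(-1*77, -77) = -7624/1 = -7624*1 = -7624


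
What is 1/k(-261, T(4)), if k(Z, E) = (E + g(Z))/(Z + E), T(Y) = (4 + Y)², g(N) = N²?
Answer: -197/68185 ≈ -0.0028892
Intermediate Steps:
k(Z, E) = (E + Z²)/(E + Z) (k(Z, E) = (E + Z²)/(Z + E) = (E + Z²)/(E + Z))
1/k(-261, T(4)) = 1/(((4 + 4)² + (-261)²)/((4 + 4)² - 261)) = 1/((8² + 68121)/(8² - 261)) = 1/((64 + 68121)/(64 - 261)) = 1/(68185/(-197)) = 1/(-1/197*68185) = 1/(-68185/197) = -197/68185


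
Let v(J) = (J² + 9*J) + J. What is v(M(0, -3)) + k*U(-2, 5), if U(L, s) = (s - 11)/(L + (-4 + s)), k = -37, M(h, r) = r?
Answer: -243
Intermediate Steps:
v(J) = J² + 10*J
U(L, s) = (-11 + s)/(-4 + L + s)
v(M(0, -3)) + k*U(-2, 5) = -3*(10 - 3) - 37*(-11 + 5)/(-4 - 2 + 5) = -3*7 - 37*(-6)/(-1) = -21 - (-37)*(-6) = -21 - 37*6 = -21 - 222 = -243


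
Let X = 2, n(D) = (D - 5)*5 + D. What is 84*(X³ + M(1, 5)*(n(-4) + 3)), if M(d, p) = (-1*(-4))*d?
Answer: -14784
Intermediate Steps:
n(D) = -25 + 6*D (n(D) = (-5 + D)*5 + D = (-25 + 5*D) + D = -25 + 6*D)
M(d, p) = 4*d
84*(X³ + M(1, 5)*(n(-4) + 3)) = 84*(2³ + (4*1)*((-25 + 6*(-4)) + 3)) = 84*(8 + 4*((-25 - 24) + 3)) = 84*(8 + 4*(-49 + 3)) = 84*(8 + 4*(-46)) = 84*(8 - 184) = 84*(-176) = -14784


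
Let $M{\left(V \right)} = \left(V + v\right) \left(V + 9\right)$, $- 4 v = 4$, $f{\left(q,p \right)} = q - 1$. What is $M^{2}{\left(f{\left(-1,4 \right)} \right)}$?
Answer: $441$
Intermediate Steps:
$f{\left(q,p \right)} = -1 + q$
$v = -1$ ($v = \left(- \frac{1}{4}\right) 4 = -1$)
$M{\left(V \right)} = \left(-1 + V\right) \left(9 + V\right)$ ($M{\left(V \right)} = \left(V - 1\right) \left(V + 9\right) = \left(-1 + V\right) \left(9 + V\right)$)
$M^{2}{\left(f{\left(-1,4 \right)} \right)} = \left(-9 + \left(-1 - 1\right)^{2} + 8 \left(-1 - 1\right)\right)^{2} = \left(-9 + \left(-2\right)^{2} + 8 \left(-2\right)\right)^{2} = \left(-9 + 4 - 16\right)^{2} = \left(-21\right)^{2} = 441$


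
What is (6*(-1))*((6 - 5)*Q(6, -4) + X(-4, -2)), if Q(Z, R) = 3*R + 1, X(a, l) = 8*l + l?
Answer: 174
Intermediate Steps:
X(a, l) = 9*l
Q(Z, R) = 1 + 3*R
(6*(-1))*((6 - 5)*Q(6, -4) + X(-4, -2)) = (6*(-1))*((6 - 5)*(1 + 3*(-4)) + 9*(-2)) = -6*(1*(1 - 12) - 18) = -6*(1*(-11) - 18) = -6*(-11 - 18) = -6*(-29) = 174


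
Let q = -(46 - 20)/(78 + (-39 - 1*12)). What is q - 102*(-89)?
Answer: 245080/27 ≈ 9077.0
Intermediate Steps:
q = -26/27 (q = -26/(78 + (-39 - 12)) = -26/(78 - 51) = -26/27 ≈ -0.96296)
q - 102*(-89) = -26/27 - 102*(-89) = -26/27 + 9078 = 245080/27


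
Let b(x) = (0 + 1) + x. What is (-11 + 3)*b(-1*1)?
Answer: 0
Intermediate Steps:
b(x) = 1 + x
(-11 + 3)*b(-1*1) = (-11 + 3)*(1 - 1*1) = -8*(1 - 1) = -8*0 = 0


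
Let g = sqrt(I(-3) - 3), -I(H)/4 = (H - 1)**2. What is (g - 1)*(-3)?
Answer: 3 - 3*I*sqrt(67) ≈ 3.0 - 24.556*I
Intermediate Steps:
I(H) = -4*(-1 + H)**2 (I(H) = -4*(H - 1)**2 = -4*(-1 + H)**2)
g = I*sqrt(67) (g = sqrt(-4*(-1 - 3)**2 - 3) = sqrt(-4*(-4)**2 - 3) = sqrt(-4*16 - 3) = sqrt(-64 - 3) = sqrt(-67) = I*sqrt(67) ≈ 8.1853*I)
(g - 1)*(-3) = (I*sqrt(67) - 1)*(-3) = (-1 + I*sqrt(67))*(-3) = 3 - 3*I*sqrt(67)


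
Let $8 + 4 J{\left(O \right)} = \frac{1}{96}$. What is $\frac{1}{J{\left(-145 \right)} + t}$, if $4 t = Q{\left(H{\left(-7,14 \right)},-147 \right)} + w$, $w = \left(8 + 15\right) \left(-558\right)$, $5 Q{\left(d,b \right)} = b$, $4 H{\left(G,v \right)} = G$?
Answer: $- \frac{1920}{6178267} \approx -0.00031077$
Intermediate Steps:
$H{\left(G,v \right)} = \frac{G}{4}$
$Q{\left(d,b \right)} = \frac{b}{5}$
$w = -12834$ ($w = 23 \left(-558\right) = -12834$)
$J{\left(O \right)} = - \frac{767}{384}$ ($J{\left(O \right)} = -2 + \frac{1}{4 \cdot 96} = -2 + \frac{1}{4} \cdot \frac{1}{96} = -2 + \frac{1}{384} = - \frac{767}{384}$)
$t = - \frac{64317}{20}$ ($t = \frac{\frac{1}{5} \left(-147\right) - 12834}{4} = \frac{- \frac{147}{5} - 12834}{4} = \frac{1}{4} \left(- \frac{64317}{5}\right) = - \frac{64317}{20} \approx -3215.9$)
$\frac{1}{J{\left(-145 \right)} + t} = \frac{1}{- \frac{767}{384} - \frac{64317}{20}} = \frac{1}{- \frac{6178267}{1920}} = - \frac{1920}{6178267}$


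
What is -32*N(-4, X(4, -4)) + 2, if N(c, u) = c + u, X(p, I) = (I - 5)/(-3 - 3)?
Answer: 82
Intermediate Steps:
X(p, I) = ⅚ - I/6 (X(p, I) = (-5 + I)/(-6) = (-5 + I)*(-⅙) = ⅚ - I/6)
-32*N(-4, X(4, -4)) + 2 = -32*(-4 + (⅚ - ⅙*(-4))) + 2 = -32*(-4 + (⅚ + ⅔)) + 2 = -32*(-4 + 3/2) + 2 = -32*(-5/2) + 2 = 80 + 2 = 82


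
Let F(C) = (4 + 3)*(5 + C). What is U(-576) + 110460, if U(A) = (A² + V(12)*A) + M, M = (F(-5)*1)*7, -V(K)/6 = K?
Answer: 483708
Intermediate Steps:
F(C) = 35 + 7*C (F(C) = 7*(5 + C) = 35 + 7*C)
V(K) = -6*K
M = 0 (M = ((35 + 7*(-5))*1)*7 = ((35 - 35)*1)*7 = (0*1)*7 = 0*7 = 0)
U(A) = A² - 72*A (U(A) = (A² + (-6*12)*A) + 0 = (A² - 72*A) + 0 = A² - 72*A)
U(-576) + 110460 = -576*(-72 - 576) + 110460 = -576*(-648) + 110460 = 373248 + 110460 = 483708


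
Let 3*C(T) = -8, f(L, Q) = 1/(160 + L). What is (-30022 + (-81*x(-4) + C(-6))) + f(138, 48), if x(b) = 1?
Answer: -26914463/894 ≈ -30106.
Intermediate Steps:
C(T) = -8/3 (C(T) = (1/3)*(-8) = -8/3)
(-30022 + (-81*x(-4) + C(-6))) + f(138, 48) = (-30022 + (-81*1 - 8/3)) + 1/(160 + 138) = (-30022 + (-81 - 8/3)) + 1/298 = (-30022 - 251/3) + 1/298 = -90317/3 + 1/298 = -26914463/894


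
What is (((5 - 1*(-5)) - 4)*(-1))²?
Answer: 36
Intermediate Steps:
(((5 - 1*(-5)) - 4)*(-1))² = (((5 + 5) - 4)*(-1))² = ((10 - 4)*(-1))² = (6*(-1))² = (-6)² = 36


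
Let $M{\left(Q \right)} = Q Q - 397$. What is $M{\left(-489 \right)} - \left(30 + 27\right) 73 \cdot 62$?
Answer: $-19258$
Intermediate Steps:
$M{\left(Q \right)} = -397 + Q^{2}$ ($M{\left(Q \right)} = Q^{2} - 397 = -397 + Q^{2}$)
$M{\left(-489 \right)} - \left(30 + 27\right) 73 \cdot 62 = \left(-397 + \left(-489\right)^{2}\right) - \left(30 + 27\right) 73 \cdot 62 = \left(-397 + 239121\right) - 57 \cdot 73 \cdot 62 = 238724 - 4161 \cdot 62 = 238724 - 257982 = -19258$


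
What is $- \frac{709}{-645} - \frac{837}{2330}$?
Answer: $\frac{222421}{300570} \approx 0.74$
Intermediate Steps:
$- \frac{709}{-645} - \frac{837}{2330} = \left(-709\right) \left(- \frac{1}{645}\right) - \frac{837}{2330} = \frac{709}{645} - \frac{837}{2330} = \frac{222421}{300570}$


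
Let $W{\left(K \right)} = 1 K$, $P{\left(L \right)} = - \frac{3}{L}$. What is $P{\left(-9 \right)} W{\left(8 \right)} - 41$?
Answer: $- \frac{115}{3} \approx -38.333$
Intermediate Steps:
$W{\left(K \right)} = K$
$P{\left(-9 \right)} W{\left(8 \right)} - 41 = - \frac{3}{-9} \cdot 8 - 41 = \left(-3\right) \left(- \frac{1}{9}\right) 8 - 41 = \frac{1}{3} \cdot 8 - 41 = \frac{8}{3} - 41 = - \frac{115}{3}$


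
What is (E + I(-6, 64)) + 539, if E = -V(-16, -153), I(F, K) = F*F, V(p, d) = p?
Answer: 591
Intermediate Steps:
I(F, K) = F²
E = 16 (E = -1*(-16) = 16)
(E + I(-6, 64)) + 539 = (16 + (-6)²) + 539 = (16 + 36) + 539 = 52 + 539 = 591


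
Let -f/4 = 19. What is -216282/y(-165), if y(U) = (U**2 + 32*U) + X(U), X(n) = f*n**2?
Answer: 6554/62035 ≈ 0.10565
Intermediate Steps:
f = -76 (f = -4*19 = -76)
X(n) = -76*n**2
y(U) = -75*U**2 + 32*U (y(U) = (U**2 + 32*U) - 76*U**2 = -75*U**2 + 32*U)
-216282/y(-165) = -216282*(-1/(165*(32 - 75*(-165)))) = -216282*(-1/(165*(32 + 12375))) = -216282/((-165*12407)) = -216282/(-2047155) = -216282*(-1/2047155) = 6554/62035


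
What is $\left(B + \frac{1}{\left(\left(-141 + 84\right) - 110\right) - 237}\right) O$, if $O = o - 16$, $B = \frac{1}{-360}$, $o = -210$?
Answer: $\frac{21583}{18180} \approx 1.1872$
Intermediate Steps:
$B = - \frac{1}{360} \approx -0.0027778$
$O = -226$ ($O = -210 - 16 = -226$)
$\left(B + \frac{1}{\left(\left(-141 + 84\right) - 110\right) - 237}\right) O = \left(- \frac{1}{360} + \frac{1}{\left(\left(-141 + 84\right) - 110\right) - 237}\right) \left(-226\right) = \left(- \frac{1}{360} + \frac{1}{\left(-57 - 110\right) - 237}\right) \left(-226\right) = \left(- \frac{1}{360} + \frac{1}{-167 - 237}\right) \left(-226\right) = \left(- \frac{1}{360} + \frac{1}{-404}\right) \left(-226\right) = \left(- \frac{1}{360} - \frac{1}{404}\right) \left(-226\right) = \left(- \frac{191}{36360}\right) \left(-226\right) = \frac{21583}{18180}$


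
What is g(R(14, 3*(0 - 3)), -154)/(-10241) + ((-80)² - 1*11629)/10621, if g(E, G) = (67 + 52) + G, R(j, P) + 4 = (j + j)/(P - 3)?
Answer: -399838/817817 ≈ -0.48891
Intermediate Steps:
R(j, P) = -4 + 2*j/(-3 + P) (R(j, P) = -4 + (j + j)/(P - 3) = -4 + (2*j)/(-3 + P) = -4 + 2*j/(-3 + P))
g(E, G) = 119 + G
g(R(14, 3*(0 - 3)), -154)/(-10241) + ((-80)² - 1*11629)/10621 = (119 - 154)/(-10241) + ((-80)² - 1*11629)/10621 = -35*(-1/10241) + (6400 - 11629)*(1/10621) = 5/1463 - 5229*1/10621 = 5/1463 - 5229/10621 = -399838/817817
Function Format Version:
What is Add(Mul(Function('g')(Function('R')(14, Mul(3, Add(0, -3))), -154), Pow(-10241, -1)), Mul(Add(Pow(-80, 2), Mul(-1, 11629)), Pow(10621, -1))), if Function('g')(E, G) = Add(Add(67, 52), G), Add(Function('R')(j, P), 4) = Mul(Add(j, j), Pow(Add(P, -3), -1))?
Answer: Rational(-399838, 817817) ≈ -0.48891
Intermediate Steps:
Function('R')(j, P) = Add(-4, Mul(2, j, Pow(Add(-3, P), -1))) (Function('R')(j, P) = Add(-4, Mul(Add(j, j), Pow(Add(P, -3), -1))) = Add(-4, Mul(Mul(2, j), Pow(Add(-3, P), -1))) = Add(-4, Mul(2, j, Pow(Add(-3, P), -1))))
Function('g')(E, G) = Add(119, G)
Add(Mul(Function('g')(Function('R')(14, Mul(3, Add(0, -3))), -154), Pow(-10241, -1)), Mul(Add(Pow(-80, 2), Mul(-1, 11629)), Pow(10621, -1))) = Add(Mul(Add(119, -154), Pow(-10241, -1)), Mul(Add(Pow(-80, 2), Mul(-1, 11629)), Pow(10621, -1))) = Add(Mul(-35, Rational(-1, 10241)), Mul(Add(6400, -11629), Rational(1, 10621))) = Add(Rational(5, 1463), Mul(-5229, Rational(1, 10621))) = Add(Rational(5, 1463), Rational(-5229, 10621)) = Rational(-399838, 817817)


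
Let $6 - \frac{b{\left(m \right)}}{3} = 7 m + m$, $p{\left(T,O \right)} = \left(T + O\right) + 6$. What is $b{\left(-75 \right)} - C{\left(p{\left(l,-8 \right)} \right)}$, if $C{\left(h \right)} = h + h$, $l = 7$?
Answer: $1808$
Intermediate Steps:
$p{\left(T,O \right)} = 6 + O + T$ ($p{\left(T,O \right)} = \left(O + T\right) + 6 = 6 + O + T$)
$b{\left(m \right)} = 18 - 24 m$ ($b{\left(m \right)} = 18 - 3 \left(7 m + m\right) = 18 - 3 \cdot 8 m = 18 - 24 m$)
$C{\left(h \right)} = 2 h$
$b{\left(-75 \right)} - C{\left(p{\left(l,-8 \right)} \right)} = \left(18 - -1800\right) - 2 \left(6 - 8 + 7\right) = \left(18 + 1800\right) - 2 \cdot 5 = 1818 - 10 = 1808$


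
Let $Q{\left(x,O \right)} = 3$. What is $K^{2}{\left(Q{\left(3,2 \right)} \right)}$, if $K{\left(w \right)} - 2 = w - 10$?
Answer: $25$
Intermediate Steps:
$K{\left(w \right)} = -8 + w$ ($K{\left(w \right)} = 2 + \left(w - 10\right) = 2 + \left(-10 + w\right) = -8 + w$)
$K^{2}{\left(Q{\left(3,2 \right)} \right)} = \left(-8 + 3\right)^{2} = \left(-5\right)^{2} = 25$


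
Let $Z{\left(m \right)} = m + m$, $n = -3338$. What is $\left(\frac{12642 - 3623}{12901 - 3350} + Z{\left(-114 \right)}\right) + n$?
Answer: $- \frac{34049847}{9551} \approx -3565.1$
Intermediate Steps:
$Z{\left(m \right)} = 2 m$
$\left(\frac{12642 - 3623}{12901 - 3350} + Z{\left(-114 \right)}\right) + n = \left(\frac{12642 - 3623}{12901 - 3350} + 2 \left(-114\right)\right) - 3338 = \left(\frac{9019}{9551} - 228\right) - 3338 = - \frac{2168609}{9551} - 3338 = - \frac{34049847}{9551}$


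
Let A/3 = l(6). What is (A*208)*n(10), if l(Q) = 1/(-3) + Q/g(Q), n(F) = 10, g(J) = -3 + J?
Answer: 10400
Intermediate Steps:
l(Q) = -⅓ + Q/(-3 + Q) (l(Q) = 1/(-3) + Q/(-3 + Q) = 1*(-⅓) + Q/(-3 + Q) = -⅓ + Q/(-3 + Q))
A = 5 (A = 3*((3 + 2*6)/(3*(-3 + 6))) = 3*((⅓)*(3 + 12)/3) = 3*((⅓)*(⅓)*15) = 3*(5/3) = 5)
(A*208)*n(10) = (5*208)*10 = 1040*10 = 10400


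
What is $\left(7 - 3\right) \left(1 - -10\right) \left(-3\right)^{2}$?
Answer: $396$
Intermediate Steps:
$\left(7 - 3\right) \left(1 - -10\right) \left(-3\right)^{2} = 4 \left(1 + 10\right) 9 = 4 \cdot 11 \cdot 9 = 44 \cdot 9 = 396$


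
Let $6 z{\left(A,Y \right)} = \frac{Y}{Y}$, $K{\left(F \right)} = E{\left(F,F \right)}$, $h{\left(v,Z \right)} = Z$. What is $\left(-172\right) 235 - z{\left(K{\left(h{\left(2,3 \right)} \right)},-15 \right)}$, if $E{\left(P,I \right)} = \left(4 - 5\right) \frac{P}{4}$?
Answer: $- \frac{242521}{6} \approx -40420.0$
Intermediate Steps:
$E{\left(P,I \right)} = - \frac{P}{4}$
$K{\left(F \right)} = - \frac{F}{4}$
$z{\left(A,Y \right)} = \frac{1}{6}$ ($z{\left(A,Y \right)} = \frac{Y \frac{1}{Y}}{6} = \frac{1}{6} \cdot 1 = \frac{1}{6}$)
$\left(-172\right) 235 - z{\left(K{\left(h{\left(2,3 \right)} \right)},-15 \right)} = \left(-172\right) 235 - \frac{1}{6} = -40420 - \frac{1}{6} = - \frac{242521}{6}$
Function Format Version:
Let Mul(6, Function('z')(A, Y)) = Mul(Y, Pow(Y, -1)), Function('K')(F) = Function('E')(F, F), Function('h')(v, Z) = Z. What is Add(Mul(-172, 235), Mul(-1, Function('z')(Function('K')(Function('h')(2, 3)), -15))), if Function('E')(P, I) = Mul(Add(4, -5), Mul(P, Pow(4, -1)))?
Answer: Rational(-242521, 6) ≈ -40420.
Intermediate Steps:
Function('E')(P, I) = Mul(Rational(-1, 4), P) (Function('E')(P, I) = Mul(-1, Mul(P, Rational(1, 4))) = Mul(-1, Mul(Rational(1, 4), P)) = Mul(Rational(-1, 4), P))
Function('K')(F) = Mul(Rational(-1, 4), F)
Function('z')(A, Y) = Rational(1, 6) (Function('z')(A, Y) = Mul(Rational(1, 6), Mul(Y, Pow(Y, -1))) = Mul(Rational(1, 6), 1) = Rational(1, 6))
Add(Mul(-172, 235), Mul(-1, Function('z')(Function('K')(Function('h')(2, 3)), -15))) = Add(Mul(-172, 235), Mul(-1, Rational(1, 6))) = Add(-40420, Rational(-1, 6)) = Rational(-242521, 6)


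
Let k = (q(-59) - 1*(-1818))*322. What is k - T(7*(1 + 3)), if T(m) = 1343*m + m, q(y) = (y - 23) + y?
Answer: 502362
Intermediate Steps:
q(y) = -23 + 2*y (q(y) = (-23 + y) + y = -23 + 2*y)
T(m) = 1344*m
k = 539994 (k = ((-23 + 2*(-59)) - 1*(-1818))*322 = ((-23 - 118) + 1818)*322 = (-141 + 1818)*322 = 1677*322 = 539994)
k - T(7*(1 + 3)) = 539994 - 1344*7*(1 + 3) = 539994 - 1344*7*4 = 539994 - 1344*28 = 539994 - 1*37632 = 539994 - 37632 = 502362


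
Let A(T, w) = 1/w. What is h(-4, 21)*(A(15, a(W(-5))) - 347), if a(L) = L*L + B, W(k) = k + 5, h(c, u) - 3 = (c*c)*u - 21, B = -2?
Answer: -110505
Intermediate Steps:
h(c, u) = -18 + u*c**2 (h(c, u) = 3 + ((c*c)*u - 21) = 3 + (c**2*u - 21) = 3 + (u*c**2 - 21) = 3 + (-21 + u*c**2) = -18 + u*c**2)
W(k) = 5 + k
a(L) = -2 + L**2 (a(L) = L*L - 2 = L**2 - 2 = -2 + L**2)
h(-4, 21)*(A(15, a(W(-5))) - 347) = (-18 + 21*(-4)**2)*(1/(-2 + (5 - 5)**2) - 347) = (-18 + 21*16)*(1/(-2 + 0**2) - 347) = (-18 + 336)*(1/(-2 + 0) - 347) = 318*(1/(-2) - 347) = 318*(-1/2 - 347) = 318*(-695/2) = -110505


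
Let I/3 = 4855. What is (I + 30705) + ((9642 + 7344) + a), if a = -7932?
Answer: 54324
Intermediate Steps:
I = 14565 (I = 3*4855 = 14565)
(I + 30705) + ((9642 + 7344) + a) = (14565 + 30705) + ((9642 + 7344) - 7932) = 45270 + (16986 - 7932) = 45270 + 9054 = 54324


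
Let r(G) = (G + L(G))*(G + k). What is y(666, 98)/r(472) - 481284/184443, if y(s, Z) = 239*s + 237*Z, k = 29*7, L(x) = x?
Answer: -75842156/32646411 ≈ -2.3231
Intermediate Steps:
k = 203
y(s, Z) = 237*Z + 239*s
r(G) = 2*G*(203 + G) (r(G) = (G + G)*(G + 203) = (2*G)*(203 + G) = 2*G*(203 + G))
y(666, 98)/r(472) - 481284/184443 = (237*98 + 239*666)/((2*472*(203 + 472))) - 481284/184443 = (23226 + 159174)/((2*472*675)) - 481284*1/184443 = 182400/637200 - 160428/61481 = 182400*(1/637200) - 160428/61481 = 152/531 - 160428/61481 = -75842156/32646411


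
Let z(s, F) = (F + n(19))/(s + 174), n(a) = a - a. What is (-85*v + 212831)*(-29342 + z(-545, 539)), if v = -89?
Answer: -342760520388/53 ≈ -6.4672e+9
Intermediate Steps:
n(a) = 0
z(s, F) = F/(174 + s) (z(s, F) = (F + 0)/(s + 174) = F/(174 + s))
(-85*v + 212831)*(-29342 + z(-545, 539)) = (-85*(-89) + 212831)*(-29342 + 539/(174 - 545)) = (7565 + 212831)*(-29342 + 539/(-371)) = 220396*(-29342 + 539*(-1/371)) = 220396*(-29342 - 77/53) = 220396*(-1555203/53) = -342760520388/53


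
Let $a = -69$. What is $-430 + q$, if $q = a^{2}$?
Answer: $4331$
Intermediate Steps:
$q = 4761$ ($q = \left(-69\right)^{2} = 4761$)
$-430 + q = -430 + 4761 = 4331$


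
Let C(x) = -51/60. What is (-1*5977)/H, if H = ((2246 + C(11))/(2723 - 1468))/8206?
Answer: -1231086276200/44903 ≈ -2.7417e+7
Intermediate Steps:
C(x) = -17/20 (C(x) = -51*1/60 = -17/20)
H = 44903/205970600 (H = ((2246 - 17/20)/(2723 - 1468))/8206 = ((44903/20)/1255)*(1/8206) = ((44903/20)*(1/1255))*(1/8206) = (44903/25100)*(1/8206) = 44903/205970600 ≈ 0.00021801)
(-1*5977)/H = (-1*5977)/(44903/205970600) = -5977*205970600/44903 = -1231086276200/44903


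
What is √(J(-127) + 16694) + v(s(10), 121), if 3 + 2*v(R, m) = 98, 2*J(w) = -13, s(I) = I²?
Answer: 95/2 + 5*√2670/2 ≈ 176.68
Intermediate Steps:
J(w) = -13/2 (J(w) = (½)*(-13) = -13/2)
v(R, m) = 95/2 (v(R, m) = -3/2 + (½)*98 = -3/2 + 49 = 95/2)
√(J(-127) + 16694) + v(s(10), 121) = √(-13/2 + 16694) + 95/2 = √(33375/2) + 95/2 = 5*√2670/2 + 95/2 = 95/2 + 5*√2670/2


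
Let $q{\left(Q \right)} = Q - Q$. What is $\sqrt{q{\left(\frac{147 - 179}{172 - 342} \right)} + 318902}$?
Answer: $\sqrt{318902} \approx 564.71$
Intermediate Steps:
$q{\left(Q \right)} = 0$
$\sqrt{q{\left(\frac{147 - 179}{172 - 342} \right)} + 318902} = \sqrt{0 + 318902} = \sqrt{318902}$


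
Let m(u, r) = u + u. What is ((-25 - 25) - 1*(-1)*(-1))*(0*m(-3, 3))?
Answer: 0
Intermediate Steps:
m(u, r) = 2*u
((-25 - 25) - 1*(-1)*(-1))*(0*m(-3, 3)) = ((-25 - 25) - 1*(-1)*(-1))*(0*(2*(-3))) = (-50 + 1*(-1))*(0*(-6)) = (-50 - 1)*0 = -51*0 = 0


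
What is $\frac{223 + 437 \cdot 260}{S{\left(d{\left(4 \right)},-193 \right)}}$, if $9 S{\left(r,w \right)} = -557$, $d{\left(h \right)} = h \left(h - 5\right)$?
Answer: $- \frac{1024587}{557} \approx -1839.5$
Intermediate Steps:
$d{\left(h \right)} = h \left(-5 + h\right)$
$S{\left(r,w \right)} = - \frac{557}{9}$ ($S{\left(r,w \right)} = \frac{1}{9} \left(-557\right) = - \frac{557}{9}$)
$\frac{223 + 437 \cdot 260}{S{\left(d{\left(4 \right)},-193 \right)}} = \frac{223 + 437 \cdot 260}{- \frac{557}{9}} = \left(223 + 113620\right) \left(- \frac{9}{557}\right) = 113843 \left(- \frac{9}{557}\right) = - \frac{1024587}{557}$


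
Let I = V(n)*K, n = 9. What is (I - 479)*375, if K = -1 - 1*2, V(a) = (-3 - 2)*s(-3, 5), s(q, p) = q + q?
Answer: -213375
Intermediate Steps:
s(q, p) = 2*q
V(a) = 30 (V(a) = (-3 - 2)*(2*(-3)) = -5*(-6) = 30)
K = -3 (K = -1 - 2 = -3)
I = -90 (I = 30*(-3) = -90)
(I - 479)*375 = (-90 - 479)*375 = -569*375 = -213375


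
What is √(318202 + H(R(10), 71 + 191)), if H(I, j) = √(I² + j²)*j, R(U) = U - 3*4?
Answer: √(318202 + 524*√17162) ≈ 621.97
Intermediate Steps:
R(U) = -12 + U (R(U) = U - 12 = -12 + U)
H(I, j) = j*√(I² + j²)
√(318202 + H(R(10), 71 + 191)) = √(318202 + (71 + 191)*√((-12 + 10)² + (71 + 191)²)) = √(318202 + 262*√((-2)² + 262²)) = √(318202 + 262*√(4 + 68644)) = √(318202 + 262*√68648) = √(318202 + 262*(2*√17162)) = √(318202 + 524*√17162)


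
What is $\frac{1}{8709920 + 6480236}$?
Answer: $\frac{1}{15190156} \approx 6.5832 \cdot 10^{-8}$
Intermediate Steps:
$\frac{1}{8709920 + 6480236} = \frac{1}{15190156}$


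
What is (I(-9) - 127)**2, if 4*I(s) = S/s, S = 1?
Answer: 20912329/1296 ≈ 16136.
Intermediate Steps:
I(s) = 1/(4*s) (I(s) = (1/s)/4 = 1/(4*s))
(I(-9) - 127)**2 = ((1/4)/(-9) - 127)**2 = ((1/4)*(-1/9) - 127)**2 = (-1/36 - 127)**2 = (-4573/36)**2 = 20912329/1296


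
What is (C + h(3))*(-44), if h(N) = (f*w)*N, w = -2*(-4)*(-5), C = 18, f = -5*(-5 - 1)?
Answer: 157608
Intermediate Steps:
f = 30 (f = -5*(-6) = 30)
w = -40 (w = 8*(-5) = -40)
h(N) = -1200*N (h(N) = (30*(-40))*N = -1200*N)
(C + h(3))*(-44) = (18 - 1200*3)*(-44) = (18 - 3600)*(-44) = -3582*(-44) = 157608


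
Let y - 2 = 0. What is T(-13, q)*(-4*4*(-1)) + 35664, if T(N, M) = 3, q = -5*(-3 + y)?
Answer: 35712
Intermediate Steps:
y = 2 (y = 2 + 0 = 2)
q = 5 (q = -5*(-3 + 2) = -5*(-1) = 5)
T(-13, q)*(-4*4*(-1)) + 35664 = 3*(-4*4*(-1)) + 35664 = 3*(-16*(-1)) + 35664 = 3*16 + 35664 = 48 + 35664 = 35712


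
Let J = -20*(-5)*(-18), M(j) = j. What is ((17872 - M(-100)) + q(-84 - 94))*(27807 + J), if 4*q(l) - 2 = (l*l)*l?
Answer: -72401693517/2 ≈ -3.6201e+10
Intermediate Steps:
J = -1800 (J = 100*(-18) = -1800)
q(l) = ½ + l³/4 (q(l) = ½ + ((l*l)*l)/4 = ½ + (l²*l)/4 = ½ + l³/4)
((17872 - M(-100)) + q(-84 - 94))*(27807 + J) = ((17872 - 1*(-100)) + (½ + (-84 - 94)³/4))*(27807 - 1800) = ((17872 + 100) + (½ + (¼)*(-178)³))*26007 = (17972 + (½ + (¼)*(-5639752)))*26007 = (17972 + (½ - 1409938))*26007 = (17972 - 2819875/2)*26007 = -2783931/2*26007 = -72401693517/2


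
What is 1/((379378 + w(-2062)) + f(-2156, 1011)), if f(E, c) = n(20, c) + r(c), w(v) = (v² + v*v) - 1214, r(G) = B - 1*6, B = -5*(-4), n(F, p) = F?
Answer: 1/8881886 ≈ 1.1259e-7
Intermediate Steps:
B = 20
r(G) = 14 (r(G) = 20 - 1*6 = 20 - 6 = 14)
w(v) = -1214 + 2*v² (w(v) = (v² + v²) - 1214 = 2*v² - 1214 = -1214 + 2*v²)
f(E, c) = 34 (f(E, c) = 20 + 14 = 34)
1/((379378 + w(-2062)) + f(-2156, 1011)) = 1/((379378 + (-1214 + 2*(-2062)²)) + 34) = 1/((379378 + (-1214 + 2*4251844)) + 34) = 1/((379378 + (-1214 + 8503688)) + 34) = 1/((379378 + 8502474) + 34) = 1/(8881852 + 34) = 1/8881886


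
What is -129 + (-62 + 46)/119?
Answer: -15367/119 ≈ -129.13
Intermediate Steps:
-129 + (-62 + 46)/119 = -129 + (1/119)*(-16) = -129 - 16/119 = -15367/119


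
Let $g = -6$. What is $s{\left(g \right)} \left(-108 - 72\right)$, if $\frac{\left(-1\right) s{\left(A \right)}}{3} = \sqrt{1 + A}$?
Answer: $540 i \sqrt{5} \approx 1207.5 i$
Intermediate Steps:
$s{\left(A \right)} = - 3 \sqrt{1 + A}$
$s{\left(g \right)} \left(-108 - 72\right) = - 3 \sqrt{1 - 6} \left(-108 - 72\right) = - 3 \sqrt{-5} \left(-180\right) = - 3 i \sqrt{5} \left(-180\right) = 540 i \sqrt{5}$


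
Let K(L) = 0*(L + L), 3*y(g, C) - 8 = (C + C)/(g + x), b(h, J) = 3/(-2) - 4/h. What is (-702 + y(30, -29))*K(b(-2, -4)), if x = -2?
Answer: 0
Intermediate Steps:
b(h, J) = -3/2 - 4/h (b(h, J) = 3*(-½) - 4/h = -3/2 - 4/h)
y(g, C) = 8/3 + 2*C/(3*(-2 + g)) (y(g, C) = 8/3 + ((C + C)/(g - 2))/3 = 8/3 + ((2*C)/(-2 + g))/3 = 8/3 + (2*C/(-2 + g))/3 = 8/3 + 2*C/(3*(-2 + g)))
K(L) = 0 (K(L) = 0*(2*L) = 0)
(-702 + y(30, -29))*K(b(-2, -4)) = (-702 + 2*(-8 - 29 + 4*30)/(3*(-2 + 30)))*0 = (-702 + (⅔)*(-8 - 29 + 120)/28)*0 = (-702 + (⅔)*(1/28)*83)*0 = (-702 + 83/42)*0 = -29401/42*0 = 0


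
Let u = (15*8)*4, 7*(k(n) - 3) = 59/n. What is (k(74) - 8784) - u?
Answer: -4797139/518 ≈ -9260.9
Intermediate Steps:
k(n) = 3 + 59/(7*n) (k(n) = 3 + (59/n)/7 = 3 + 59/(7*n))
u = 480 (u = 120*4 = 480)
(k(74) - 8784) - u = ((3 + (59/7)/74) - 8784) - 1*480 = ((3 + (59/7)*(1/74)) - 8784) - 480 = ((3 + 59/518) - 8784) - 480 = (1613/518 - 8784) - 480 = -4548499/518 - 480 = -4797139/518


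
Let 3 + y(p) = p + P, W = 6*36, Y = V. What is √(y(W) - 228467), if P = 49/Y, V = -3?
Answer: I*√2054433/3 ≈ 477.78*I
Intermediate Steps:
Y = -3
W = 216
P = -49/3 (P = 49/(-3) = 49*(-⅓) = -49/3 ≈ -16.333)
y(p) = -58/3 + p (y(p) = -3 + (p - 49/3) = -3 + (-49/3 + p) = -58/3 + p)
√(y(W) - 228467) = √((-58/3 + 216) - 228467) = √(590/3 - 228467) = √(-684811/3) = I*√2054433/3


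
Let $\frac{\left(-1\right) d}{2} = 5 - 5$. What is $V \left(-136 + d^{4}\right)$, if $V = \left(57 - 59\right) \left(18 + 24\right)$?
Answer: $11424$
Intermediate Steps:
$d = 0$ ($d = - 2 \left(5 - 5\right) = \left(-2\right) 0 = 0$)
$V = -84$ ($V = \left(-2\right) 42 = -84$)
$V \left(-136 + d^{4}\right) = - 84 \left(-136 + 0^{4}\right) = - 84 \left(-136 + 0\right) = \left(-84\right) \left(-136\right) = 11424$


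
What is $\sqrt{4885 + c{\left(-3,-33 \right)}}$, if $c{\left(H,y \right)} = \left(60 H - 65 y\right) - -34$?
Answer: $2 \sqrt{1721} \approx 82.97$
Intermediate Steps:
$c{\left(H,y \right)} = 34 - 65 y + 60 H$ ($c{\left(H,y \right)} = \left(- 65 y + 60 H\right) + 34 = 34 - 65 y + 60 H$)
$\sqrt{4885 + c{\left(-3,-33 \right)}} = \sqrt{4885 + \left(34 - -2145 + 60 \left(-3\right)\right)} = \sqrt{4885 + \left(34 + 2145 - 180\right)} = \sqrt{4885 + 1999} = \sqrt{6884} = 2 \sqrt{1721}$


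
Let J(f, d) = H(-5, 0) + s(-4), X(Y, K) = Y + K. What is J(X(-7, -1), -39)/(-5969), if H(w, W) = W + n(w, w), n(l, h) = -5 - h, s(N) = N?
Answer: 4/5969 ≈ 0.00067013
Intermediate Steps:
X(Y, K) = K + Y
H(w, W) = -5 + W - w (H(w, W) = W + (-5 - w) = -5 + W - w)
J(f, d) = -4 (J(f, d) = (-5 + 0 - 1*(-5)) - 4 = (-5 + 0 + 5) - 4 = 0 - 4 = -4)
J(X(-7, -1), -39)/(-5969) = -4/(-5969) = -4*(-1/5969) = 4/5969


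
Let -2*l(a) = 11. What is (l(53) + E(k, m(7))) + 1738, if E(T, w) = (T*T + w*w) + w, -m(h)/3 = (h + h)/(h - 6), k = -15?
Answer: 7359/2 ≈ 3679.5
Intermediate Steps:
l(a) = -11/2 (l(a) = -1/2*11 = -11/2)
m(h) = -6*h/(-6 + h) (m(h) = -3*(h + h)/(h - 6) = -3*2*h/(-6 + h) = -6*h/(-6 + h))
E(T, w) = w + T**2 + w**2 (E(T, w) = (T**2 + w**2) + w = w + T**2 + w**2)
(l(53) + E(k, m(7))) + 1738 = (-11/2 + (-6*7/(-6 + 7) + (-15)**2 + (-6*7/(-6 + 7))**2)) + 1738 = (-11/2 + (-6*7/1 + 225 + (-6*7/1)**2)) + 1738 = (-11/2 + (-6*7*1 + 225 + (-6*7*1)**2)) + 1738 = (-11/2 + (-42 + 225 + (-42)**2)) + 1738 = (-11/2 + (-42 + 225 + 1764)) + 1738 = (-11/2 + 1947) + 1738 = 3883/2 + 1738 = 7359/2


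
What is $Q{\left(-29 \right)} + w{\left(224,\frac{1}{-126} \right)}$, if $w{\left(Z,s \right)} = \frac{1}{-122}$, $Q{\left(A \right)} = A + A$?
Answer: $- \frac{7077}{122} \approx -58.008$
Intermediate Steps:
$Q{\left(A \right)} = 2 A$
$w{\left(Z,s \right)} = - \frac{1}{122}$
$Q{\left(-29 \right)} + w{\left(224,\frac{1}{-126} \right)} = 2 \left(-29\right) - \frac{1}{122} = -58 - \frac{1}{122} = - \frac{7077}{122}$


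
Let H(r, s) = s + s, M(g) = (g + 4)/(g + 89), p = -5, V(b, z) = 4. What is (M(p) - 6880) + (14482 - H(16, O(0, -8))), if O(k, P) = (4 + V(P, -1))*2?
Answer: 635879/84 ≈ 7570.0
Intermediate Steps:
O(k, P) = 16 (O(k, P) = (4 + 4)*2 = 8*2 = 16)
M(g) = (4 + g)/(89 + g)
H(r, s) = 2*s
(M(p) - 6880) + (14482 - H(16, O(0, -8))) = ((4 - 5)/(89 - 5) - 6880) + (14482 - 2*16) = (-1/84 - 6880) + (14482 - 1*32) = ((1/84)*(-1) - 6880) + (14482 - 32) = (-1/84 - 6880) + 14450 = -577921/84 + 14450 = 635879/84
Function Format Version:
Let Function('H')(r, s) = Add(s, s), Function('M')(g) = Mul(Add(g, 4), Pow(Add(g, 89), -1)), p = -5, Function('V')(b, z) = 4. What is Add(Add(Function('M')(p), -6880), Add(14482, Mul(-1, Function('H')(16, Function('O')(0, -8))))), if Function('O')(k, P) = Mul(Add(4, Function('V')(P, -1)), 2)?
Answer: Rational(635879, 84) ≈ 7570.0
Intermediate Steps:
Function('O')(k, P) = 16 (Function('O')(k, P) = Mul(Add(4, 4), 2) = Mul(8, 2) = 16)
Function('M')(g) = Mul(Pow(Add(89, g), -1), Add(4, g)) (Function('M')(g) = Mul(Add(4, g), Pow(Add(89, g), -1)) = Mul(Pow(Add(89, g), -1), Add(4, g)))
Function('H')(r, s) = Mul(2, s)
Add(Add(Function('M')(p), -6880), Add(14482, Mul(-1, Function('H')(16, Function('O')(0, -8))))) = Add(Add(Mul(Pow(Add(89, -5), -1), Add(4, -5)), -6880), Add(14482, Mul(-1, Mul(2, 16)))) = Add(Add(Mul(Pow(84, -1), -1), -6880), Add(14482, Mul(-1, 32))) = Add(Add(Mul(Rational(1, 84), -1), -6880), Add(14482, -32)) = Add(Add(Rational(-1, 84), -6880), 14450) = Add(Rational(-577921, 84), 14450) = Rational(635879, 84)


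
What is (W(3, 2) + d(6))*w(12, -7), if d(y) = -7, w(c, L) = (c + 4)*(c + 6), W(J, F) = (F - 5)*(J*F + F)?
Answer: -8928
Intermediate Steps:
W(J, F) = (-5 + F)*(F + F*J) (W(J, F) = (-5 + F)*(F*J + F) = (-5 + F)*(F + F*J))
w(c, L) = (4 + c)*(6 + c)
(W(3, 2) + d(6))*w(12, -7) = (2*(-5 + 2 - 5*3 + 2*3) - 7)*(24 + 12**2 + 10*12) = (2*(-5 + 2 - 15 + 6) - 7)*(24 + 144 + 120) = (2*(-12) - 7)*288 = (-24 - 7)*288 = -31*288 = -8928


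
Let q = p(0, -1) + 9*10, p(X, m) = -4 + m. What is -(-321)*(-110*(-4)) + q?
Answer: 141325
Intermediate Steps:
q = 85 (q = (-4 - 1) + 9*10 = -5 + 90 = 85)
-(-321)*(-110*(-4)) + q = -(-321)*(-110*(-4)) + 85 = -(-321)*440 + 85 = -321*(-440) + 85 = 141240 + 85 = 141325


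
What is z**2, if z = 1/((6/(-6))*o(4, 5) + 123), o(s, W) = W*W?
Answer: 1/9604 ≈ 0.00010412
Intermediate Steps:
o(s, W) = W**2
z = 1/98 (z = 1/((6/(-6))*5**2 + 123) = 1/((6*(-1/6))*25 + 123) = 1/(-1*25 + 123) = 1/(-25 + 123) = 1/98 ≈ 0.010204)
z**2 = (1/98)**2 = 1/9604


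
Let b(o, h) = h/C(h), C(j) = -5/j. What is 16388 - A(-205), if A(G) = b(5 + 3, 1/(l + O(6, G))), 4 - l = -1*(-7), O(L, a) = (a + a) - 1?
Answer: 14044188241/856980 ≈ 16388.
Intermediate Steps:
O(L, a) = -1 + 2*a (O(L, a) = 2*a - 1 = -1 + 2*a)
l = -3 (l = 4 - (-1)*(-7) = 4 - 1*7 = 4 - 7 = -3)
b(o, h) = -h²/5 (b(o, h) = h/((-5/h)) = h*(-h/5) = -h²/5)
A(G) = -1/(5*(-4 + 2*G)²) (A(G) = -1/(5*(-3 + (-1 + 2*G))²) = -1/(5*(-4 + 2*G)²))
16388 - A(-205) = 16388 - (-1)/(20*(-2 - 205)²) = 16388 - (-1)/(20*(-207)²) = 16388 - (-1)/(20*42849) = 16388 - 1*(-1/856980) = 16388 + 1/856980 = 14044188241/856980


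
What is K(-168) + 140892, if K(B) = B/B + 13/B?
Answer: 23670011/168 ≈ 1.4089e+5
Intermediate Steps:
K(B) = 1 + 13/B
K(-168) + 140892 = (13 - 168)/(-168) + 140892 = -1/168*(-155) + 140892 = 155/168 + 140892 = 23670011/168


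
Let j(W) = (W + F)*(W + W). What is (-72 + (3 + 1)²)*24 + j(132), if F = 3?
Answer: 34296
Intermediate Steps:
j(W) = 2*W*(3 + W) (j(W) = (W + 3)*(W + W) = (3 + W)*(2*W) = 2*W*(3 + W))
(-72 + (3 + 1)²)*24 + j(132) = (-72 + (3 + 1)²)*24 + 2*132*(3 + 132) = (-72 + 4²)*24 + 2*132*135 = (-72 + 16)*24 + 35640 = -56*24 + 35640 = -1344 + 35640 = 34296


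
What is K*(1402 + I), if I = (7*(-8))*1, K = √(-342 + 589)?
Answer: 1346*√247 ≈ 21154.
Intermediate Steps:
K = √247 ≈ 15.716
I = -56 (I = -56*1 = -56)
K*(1402 + I) = √247*(1402 - 56) = √247*1346 = 1346*√247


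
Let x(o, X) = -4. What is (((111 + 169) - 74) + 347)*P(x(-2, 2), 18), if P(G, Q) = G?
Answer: -2212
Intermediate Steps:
(((111 + 169) - 74) + 347)*P(x(-2, 2), 18) = (((111 + 169) - 74) + 347)*(-4) = ((280 - 74) + 347)*(-4) = (206 + 347)*(-4) = 553*(-4) = -2212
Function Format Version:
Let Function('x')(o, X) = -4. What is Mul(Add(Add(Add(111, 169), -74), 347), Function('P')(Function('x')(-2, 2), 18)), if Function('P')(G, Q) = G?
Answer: -2212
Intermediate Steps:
Mul(Add(Add(Add(111, 169), -74), 347), Function('P')(Function('x')(-2, 2), 18)) = Mul(Add(Add(Add(111, 169), -74), 347), -4) = Mul(Add(Add(280, -74), 347), -4) = Mul(Add(206, 347), -4) = Mul(553, -4) = -2212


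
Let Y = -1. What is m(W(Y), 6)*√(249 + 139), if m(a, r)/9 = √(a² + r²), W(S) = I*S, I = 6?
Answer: 108*√194 ≈ 1504.3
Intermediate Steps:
W(S) = 6*S
m(a, r) = 9*√(a² + r²)
m(W(Y), 6)*√(249 + 139) = (9*√((6*(-1))² + 6²))*√(249 + 139) = (9*√((-6)² + 36))*√388 = (9*√(36 + 36))*(2*√97) = (9*√72)*(2*√97) = (9*(6*√2))*(2*√97) = (54*√2)*(2*√97) = 108*√194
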